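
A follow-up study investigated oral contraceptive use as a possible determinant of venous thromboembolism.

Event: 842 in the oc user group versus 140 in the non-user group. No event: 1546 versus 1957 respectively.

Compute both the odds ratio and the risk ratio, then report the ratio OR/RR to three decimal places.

From the description: a = 842, b = 1546, c = 140, d = 1957.
OR = (842·1957)/(1546·140) = 1647794/216440 = 7.61317
Risk in exposed = 842/2388 = 0.35260; risk in unexposed = 140/2097 = 0.06676; RR = 5.28139
OR/RR = 7.61317 / 5.28139 = 1.44151
The outcome is not rare, so the OR lies further from 1 than the RR.

1.442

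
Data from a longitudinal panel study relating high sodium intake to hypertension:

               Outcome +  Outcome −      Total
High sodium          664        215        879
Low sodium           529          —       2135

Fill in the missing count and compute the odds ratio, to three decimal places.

9.376

The missing cell is in the unexposed row: 2135 − 529 = 1606.
So a = 664, b = 215, c = 529, d = 1606.
OR = (a·d)/(b·c) = (664 × 1606) / (215 × 529) = 1066384 / 113735 = 9.37604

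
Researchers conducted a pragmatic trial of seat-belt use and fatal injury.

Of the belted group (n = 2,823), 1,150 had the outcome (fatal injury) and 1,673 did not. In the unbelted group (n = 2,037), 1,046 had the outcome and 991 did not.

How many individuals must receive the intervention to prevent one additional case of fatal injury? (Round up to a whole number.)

Risk in treated group = 1150/2823 = 0.40737; risk in control = 1046/2037 = 0.51350.
Absolute risk reduction = 0.51350 − 0.40737 = 0.10613
NNT = 1 / ARR = 1 / 0.10613 = 9.422 → round up → 10

10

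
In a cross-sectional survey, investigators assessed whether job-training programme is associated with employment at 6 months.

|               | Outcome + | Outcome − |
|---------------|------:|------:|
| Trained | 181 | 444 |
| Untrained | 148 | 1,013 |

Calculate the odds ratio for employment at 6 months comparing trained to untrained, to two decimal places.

Cells: a = 181, b = 444, c = 148, d = 1013.
OR = (a·d)/(b·c) = (181 × 1013) / (444 × 148) = 183353 / 65712 = 2.79025
The odds of employment at 6 months are about 2.79 times as high in the trained group.

2.79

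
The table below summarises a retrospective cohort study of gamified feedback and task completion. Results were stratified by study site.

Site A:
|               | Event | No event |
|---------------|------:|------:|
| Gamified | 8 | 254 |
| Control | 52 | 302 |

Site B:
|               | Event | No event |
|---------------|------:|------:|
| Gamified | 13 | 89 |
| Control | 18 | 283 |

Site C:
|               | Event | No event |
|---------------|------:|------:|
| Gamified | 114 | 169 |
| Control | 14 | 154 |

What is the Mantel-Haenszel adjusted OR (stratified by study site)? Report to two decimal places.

1.70

OR_MH = Σ(aᵢdᵢ/nᵢ) / Σ(bᵢcᵢ/nᵢ), where nᵢ is the stratum total.
Stratum 1 (Site A): n = 616; a·d/n = 8·302/616 = 3.9221; b·c/n = 254·52/616 = 21.4416
Stratum 2 (Site B): n = 403; a·d/n = 13·283/403 = 9.1290; b·c/n = 89·18/403 = 3.9752
Stratum 3 (Site C): n = 451; a·d/n = 114·154/451 = 38.9268; b·c/n = 169·14/451 = 5.2461
OR_MH = (3.9221 + 9.1290 + 38.9268) / (21.4416 + 3.9752 + 5.2461) = 51.9779 / 30.6629 = 1.69514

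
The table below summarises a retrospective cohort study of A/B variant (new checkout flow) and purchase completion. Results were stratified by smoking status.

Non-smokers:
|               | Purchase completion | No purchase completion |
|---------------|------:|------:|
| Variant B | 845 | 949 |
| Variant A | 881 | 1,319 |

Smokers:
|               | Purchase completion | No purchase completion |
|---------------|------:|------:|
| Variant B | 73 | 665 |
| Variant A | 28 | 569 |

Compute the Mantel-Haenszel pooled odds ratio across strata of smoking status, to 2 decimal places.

OR_MH = Σ(aᵢdᵢ/nᵢ) / Σ(bᵢcᵢ/nᵢ), where nᵢ is the stratum total.
Stratum 1 (Non-smokers): n = 3994; a·d/n = 845·1319/3994 = 279.0573; b·c/n = 949·881/3994 = 209.3312
Stratum 2 (Smokers): n = 1335; a·d/n = 73·569/1335 = 31.1139; b·c/n = 665·28/1335 = 13.9476
OR_MH = (279.0573 + 31.1139) / (209.3312 + 13.9476) = 310.1712 / 223.2788 = 1.38917

1.39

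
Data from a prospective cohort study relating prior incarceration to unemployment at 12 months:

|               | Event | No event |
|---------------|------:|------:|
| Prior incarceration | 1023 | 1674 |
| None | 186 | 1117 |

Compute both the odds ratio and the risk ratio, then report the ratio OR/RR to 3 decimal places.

1.381

Cells: a = 1023, b = 1674, c = 186, d = 1117.
OR = (1023·1117)/(1674·186) = 1142691/311364 = 3.66995
Risk in exposed = 1023/2697 = 0.37931; risk in unexposed = 186/1303 = 0.14275; RR = 2.65721
OR/RR = 3.66995 / 2.65721 = 1.38113
The outcome is not rare, so the OR lies further from 1 than the RR.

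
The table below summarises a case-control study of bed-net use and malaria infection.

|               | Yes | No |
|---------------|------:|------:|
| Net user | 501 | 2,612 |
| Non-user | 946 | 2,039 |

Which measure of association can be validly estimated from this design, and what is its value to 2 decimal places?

0.41

Cells: a = 501, b = 2612, c = 946, d = 2039.
This is a case-control study: participants were sampled on outcome status, so risks in the source population cannot be estimated directly — relative risk is not valid here. The odds ratio is the appropriate measure.
OR = (a·d)/(b·c) = (501 × 2039) / (2612 × 946) = 1021539 / 2470952 = 0.41342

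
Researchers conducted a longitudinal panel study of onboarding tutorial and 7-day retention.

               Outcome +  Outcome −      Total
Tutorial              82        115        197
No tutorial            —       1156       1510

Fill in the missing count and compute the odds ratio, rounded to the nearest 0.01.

The missing cell is in the unexposed row: 1510 − 1156 = 354.
So a = 82, b = 115, c = 354, d = 1156.
OR = (a·d)/(b·c) = (82 × 1156) / (115 × 354) = 94792 / 40710 = 2.32847

2.33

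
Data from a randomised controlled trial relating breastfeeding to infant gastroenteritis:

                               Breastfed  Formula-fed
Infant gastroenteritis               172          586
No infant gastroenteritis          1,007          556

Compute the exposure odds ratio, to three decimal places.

0.162

Reading the table with exposure as columns: a = 172 (Breastfed, case), b = 1007 (Breastfed, non-case), c = 586 (Formula-fed, case), d = 556.
OR = (a·d)/(b·c) = (172 × 556) / (1007 × 586) = 95632 / 590102 = 0.16206
Exposure is associated with lower odds of infant gastroenteritis (OR = 0.16 < 1).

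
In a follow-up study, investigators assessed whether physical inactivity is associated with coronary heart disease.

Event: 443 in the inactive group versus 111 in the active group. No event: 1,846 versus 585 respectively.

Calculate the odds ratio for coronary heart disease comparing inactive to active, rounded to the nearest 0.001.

1.265

From the description: a = 443, b = 1846, c = 111, d = 585.
OR = (a·d)/(b·c) = (443 × 585) / (1846 × 111) = 259155 / 204906 = 1.26475
The odds of coronary heart disease are about 1.26 times as high in the inactive group.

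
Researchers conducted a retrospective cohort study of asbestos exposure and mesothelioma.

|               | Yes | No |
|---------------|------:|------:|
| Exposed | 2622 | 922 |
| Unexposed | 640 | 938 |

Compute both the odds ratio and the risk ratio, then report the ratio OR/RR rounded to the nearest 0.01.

Cells: a = 2622, b = 922, c = 640, d = 938.
OR = (2622·938)/(922·640) = 2459436/590080 = 4.16797
Risk in exposed = 2622/3544 = 0.73984; risk in unexposed = 640/1578 = 0.40558; RR = 1.82417
OR/RR = 4.16797 / 1.82417 = 2.28485
The outcome is not rare, so the OR lies further from 1 than the RR.

2.28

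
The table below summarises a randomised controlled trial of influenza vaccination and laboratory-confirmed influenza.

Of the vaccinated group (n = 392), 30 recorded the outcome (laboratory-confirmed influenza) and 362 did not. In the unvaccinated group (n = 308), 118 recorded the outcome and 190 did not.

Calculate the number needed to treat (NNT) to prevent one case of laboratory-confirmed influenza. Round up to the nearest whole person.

Risk in treated group = 30/392 = 0.07653; risk in control = 118/308 = 0.38312.
Absolute risk reduction = 0.38312 − 0.07653 = 0.30659
NNT = 1 / ARR = 1 / 0.30659 = 3.262 → round up → 4

4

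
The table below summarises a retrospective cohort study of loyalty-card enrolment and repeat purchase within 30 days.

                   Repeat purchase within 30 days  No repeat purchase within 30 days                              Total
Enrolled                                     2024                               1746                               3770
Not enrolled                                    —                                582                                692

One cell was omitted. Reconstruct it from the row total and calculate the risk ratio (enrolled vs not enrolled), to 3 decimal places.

3.377

The missing cell is in the unexposed row: 692 − 582 = 110.
So a = 2024, b = 1746, c = 110, d = 582.
RR = [a/(a+b)] / [c/(c+d)] = (2024/3770) / (110/692) = 0.53687/0.15896 = 3.37740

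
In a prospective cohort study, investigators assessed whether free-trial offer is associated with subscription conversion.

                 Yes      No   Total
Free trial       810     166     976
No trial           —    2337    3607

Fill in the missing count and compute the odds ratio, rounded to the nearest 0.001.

The missing cell is in the unexposed row: 3607 − 2337 = 1270.
So a = 810, b = 166, c = 1270, d = 2337.
OR = (a·d)/(b·c) = (810 × 2337) / (166 × 1270) = 1892970 / 210820 = 8.97908

8.979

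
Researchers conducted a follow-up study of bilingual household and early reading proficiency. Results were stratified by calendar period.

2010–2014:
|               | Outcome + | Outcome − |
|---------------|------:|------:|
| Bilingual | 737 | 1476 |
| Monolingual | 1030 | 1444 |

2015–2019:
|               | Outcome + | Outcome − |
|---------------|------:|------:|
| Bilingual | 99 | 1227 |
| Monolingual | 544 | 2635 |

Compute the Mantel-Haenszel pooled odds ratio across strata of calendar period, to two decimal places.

OR_MH = Σ(aᵢdᵢ/nᵢ) / Σ(bᵢcᵢ/nᵢ), where nᵢ is the stratum total.
Stratum 1 (2010–2014): n = 4687; a·d/n = 737·1444/4687 = 227.0595; b·c/n = 1476·1030/4687 = 324.3610
Stratum 2 (2015–2019): n = 4505; a·d/n = 99·2635/4505 = 57.9057; b·c/n = 1227·544/4505 = 148.1660
OR_MH = (227.0595 + 57.9057) / (324.3610 + 148.1660) = 284.9652 / 472.5270 = 0.60307

0.60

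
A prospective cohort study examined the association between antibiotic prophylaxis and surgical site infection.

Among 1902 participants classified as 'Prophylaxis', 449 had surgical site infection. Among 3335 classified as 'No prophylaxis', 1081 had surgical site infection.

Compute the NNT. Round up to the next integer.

Risk in treated group = 449/1902 = 0.23607; risk in control = 1081/3335 = 0.32414.
Absolute risk reduction = 0.32414 − 0.23607 = 0.08807
NNT = 1 / ARR = 1 / 0.08807 = 11.355 → round up → 12

12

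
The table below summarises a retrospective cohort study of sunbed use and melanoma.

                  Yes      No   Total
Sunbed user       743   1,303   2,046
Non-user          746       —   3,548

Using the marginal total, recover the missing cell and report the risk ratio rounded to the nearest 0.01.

The missing cell is in the unexposed row: 3548 − 746 = 2802.
So a = 743, b = 1303, c = 746, d = 2802.
RR = [a/(a+b)] / [c/(c+d)] = (743/2046) / (746/3548) = 0.36315/0.21026 = 1.72714

1.73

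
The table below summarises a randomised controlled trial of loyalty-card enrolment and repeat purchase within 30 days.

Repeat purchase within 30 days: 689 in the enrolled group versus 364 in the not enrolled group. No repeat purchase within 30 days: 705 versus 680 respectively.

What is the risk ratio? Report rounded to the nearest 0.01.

1.42

From the description: a = 689, b = 705, c = 364, d = 680.
Risk in exposed = 689/1394 = 0.49426; risk in unexposed = 364/1044 = 0.34866.
RR = 0.49426 / 0.34866 = 1.41761
The risk among the exposed is 1.42 times that among the unexposed.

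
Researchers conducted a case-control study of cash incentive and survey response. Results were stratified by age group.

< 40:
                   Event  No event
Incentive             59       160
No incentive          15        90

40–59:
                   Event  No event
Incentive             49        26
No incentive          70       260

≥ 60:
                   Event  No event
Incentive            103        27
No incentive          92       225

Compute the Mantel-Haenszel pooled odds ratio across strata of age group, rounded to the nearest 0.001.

5.710

OR_MH = Σ(aᵢdᵢ/nᵢ) / Σ(bᵢcᵢ/nᵢ), where nᵢ is the stratum total.
Stratum 1 (< 40): n = 324; a·d/n = 59·90/324 = 16.3889; b·c/n = 160·15/324 = 7.4074
Stratum 2 (40–59): n = 405; a·d/n = 49·260/405 = 31.4568; b·c/n = 26·70/405 = 4.4938
Stratum 3 (≥ 60): n = 447; a·d/n = 103·225/447 = 51.8456; b·c/n = 27·92/447 = 5.5570
OR_MH = (16.3889 + 31.4568 + 51.8456) / (7.4074 + 4.4938 + 5.5570) = 99.6913 / 17.4583 = 5.71026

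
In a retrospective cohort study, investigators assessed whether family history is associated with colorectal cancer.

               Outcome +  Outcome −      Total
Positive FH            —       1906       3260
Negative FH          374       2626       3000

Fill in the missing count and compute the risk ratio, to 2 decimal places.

3.33

The missing cell is in the exposed row: 3260 − 1906 = 1354.
So a = 1354, b = 1906, c = 374, d = 2626.
RR = [a/(a+b)] / [c/(c+d)] = (1354/3260) / (374/3000) = 0.41534/0.12467 = 3.33158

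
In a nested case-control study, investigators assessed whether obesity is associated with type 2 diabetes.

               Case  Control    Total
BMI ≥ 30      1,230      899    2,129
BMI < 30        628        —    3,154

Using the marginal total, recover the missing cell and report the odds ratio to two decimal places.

5.50

The missing cell is in the unexposed row: 3154 − 628 = 2526.
So a = 1230, b = 899, c = 628, d = 2526.
OR = (a·d)/(b·c) = (1230 × 2526) / (899 × 628) = 3106980 / 564572 = 5.50325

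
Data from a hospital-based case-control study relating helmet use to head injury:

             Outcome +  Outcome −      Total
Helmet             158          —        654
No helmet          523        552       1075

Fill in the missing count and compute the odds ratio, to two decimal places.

The missing cell is in the exposed row: 654 − 158 = 496.
So a = 158, b = 496, c = 523, d = 552.
OR = (a·d)/(b·c) = (158 × 552) / (496 × 523) = 87216 / 259408 = 0.33621

0.34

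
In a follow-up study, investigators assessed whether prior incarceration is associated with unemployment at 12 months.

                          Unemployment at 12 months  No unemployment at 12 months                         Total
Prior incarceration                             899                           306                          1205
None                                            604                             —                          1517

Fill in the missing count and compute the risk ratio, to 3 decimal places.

The missing cell is in the unexposed row: 1517 − 604 = 913.
So a = 899, b = 306, c = 604, d = 913.
RR = [a/(a+b)] / [c/(c+d)] = (899/1205) / (604/1517) = 0.74606/0.39815 = 1.87379

1.874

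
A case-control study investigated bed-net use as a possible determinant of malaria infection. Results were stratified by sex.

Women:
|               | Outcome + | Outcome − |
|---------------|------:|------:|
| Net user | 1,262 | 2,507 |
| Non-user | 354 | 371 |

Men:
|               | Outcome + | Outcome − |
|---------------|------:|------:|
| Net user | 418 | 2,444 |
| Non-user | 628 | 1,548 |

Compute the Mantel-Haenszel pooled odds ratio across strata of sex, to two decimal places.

OR_MH = Σ(aᵢdᵢ/nᵢ) / Σ(bᵢcᵢ/nᵢ), where nᵢ is the stratum total.
Stratum 1 (Women): n = 4494; a·d/n = 1262·371/4494 = 104.1838; b·c/n = 2507·354/4494 = 197.4806
Stratum 2 (Men): n = 5038; a·d/n = 418·1548/5038 = 128.4367; b·c/n = 2444·628/5038 = 304.6511
OR_MH = (104.1838 + 128.4367) / (197.4806 + 304.6511) = 232.6205 / 502.1317 = 0.46327

0.46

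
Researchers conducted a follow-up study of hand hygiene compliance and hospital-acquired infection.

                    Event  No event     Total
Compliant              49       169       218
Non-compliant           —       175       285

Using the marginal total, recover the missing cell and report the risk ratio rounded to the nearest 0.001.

0.582

The missing cell is in the unexposed row: 285 − 175 = 110.
So a = 49, b = 169, c = 110, d = 175.
RR = [a/(a+b)] / [c/(c+d)] = (49/218) / (110/285) = 0.22477/0.38596 = 0.58236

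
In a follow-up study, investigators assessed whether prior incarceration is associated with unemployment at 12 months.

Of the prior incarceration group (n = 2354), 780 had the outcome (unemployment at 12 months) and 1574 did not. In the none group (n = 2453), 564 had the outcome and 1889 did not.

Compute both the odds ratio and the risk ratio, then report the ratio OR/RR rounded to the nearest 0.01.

1.15

From the description: a = 780, b = 1574, c = 564, d = 1889.
OR = (780·1889)/(1574·564) = 1473420/887736 = 1.65975
Risk in exposed = 780/2354 = 0.33135; risk in unexposed = 564/2453 = 0.22992; RR = 1.44114
OR/RR = 1.65975 / 1.44114 = 1.15169
The outcome is not rare, so the OR lies further from 1 than the RR.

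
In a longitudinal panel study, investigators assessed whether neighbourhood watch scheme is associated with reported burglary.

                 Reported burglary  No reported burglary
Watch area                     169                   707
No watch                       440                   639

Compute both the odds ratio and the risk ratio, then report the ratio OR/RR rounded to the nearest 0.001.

Cells: a = 169, b = 707, c = 440, d = 639.
OR = (169·639)/(707·440) = 107991/311080 = 0.34715
Risk in exposed = 169/876 = 0.19292; risk in unexposed = 440/1079 = 0.40778; RR = 0.47310
OR/RR = 0.34715 / 0.47310 = 0.73378
The outcome is not rare, so the OR lies further from 1 than the RR.

0.734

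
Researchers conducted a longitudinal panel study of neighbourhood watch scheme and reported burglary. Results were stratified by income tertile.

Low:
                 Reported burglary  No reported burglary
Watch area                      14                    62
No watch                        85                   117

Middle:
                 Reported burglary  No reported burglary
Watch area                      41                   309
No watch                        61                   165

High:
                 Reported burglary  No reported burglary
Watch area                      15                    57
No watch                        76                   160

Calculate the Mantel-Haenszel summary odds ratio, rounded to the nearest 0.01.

0.39

OR_MH = Σ(aᵢdᵢ/nᵢ) / Σ(bᵢcᵢ/nᵢ), where nᵢ is the stratum total.
Stratum 1 (Low): n = 278; a·d/n = 14·117/278 = 5.8921; b·c/n = 62·85/278 = 18.9568
Stratum 2 (Middle): n = 576; a·d/n = 41·165/576 = 11.7448; b·c/n = 309·61/576 = 32.7240
Stratum 3 (High): n = 308; a·d/n = 15·160/308 = 7.7922; b·c/n = 57·76/308 = 14.0649
OR_MH = (5.8921 + 11.7448 + 7.7922) / (18.9568 + 32.7240 + 14.0649) = 25.4291 / 65.7457 = 0.38678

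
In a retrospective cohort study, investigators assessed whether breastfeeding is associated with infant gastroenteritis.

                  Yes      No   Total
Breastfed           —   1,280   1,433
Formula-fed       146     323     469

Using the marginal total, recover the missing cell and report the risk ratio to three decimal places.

0.343

The missing cell is in the exposed row: 1433 − 1280 = 153.
So a = 153, b = 1280, c = 146, d = 323.
RR = [a/(a+b)] / [c/(c+d)] = (153/1433) / (146/469) = 0.10677/0.31130 = 0.34298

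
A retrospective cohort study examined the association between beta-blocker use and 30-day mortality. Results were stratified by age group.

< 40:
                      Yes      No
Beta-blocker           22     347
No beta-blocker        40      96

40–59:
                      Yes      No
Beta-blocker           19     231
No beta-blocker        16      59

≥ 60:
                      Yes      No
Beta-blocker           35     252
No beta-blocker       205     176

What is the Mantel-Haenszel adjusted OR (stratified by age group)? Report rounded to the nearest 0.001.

OR_MH = Σ(aᵢdᵢ/nᵢ) / Σ(bᵢcᵢ/nᵢ), where nᵢ is the stratum total.
Stratum 1 (< 40): n = 505; a·d/n = 22·96/505 = 4.1822; b·c/n = 347·40/505 = 27.4851
Stratum 2 (40–59): n = 325; a·d/n = 19·59/325 = 3.4492; b·c/n = 231·16/325 = 11.3723
Stratum 3 (≥ 60): n = 668; a·d/n = 35·176/668 = 9.2216; b·c/n = 252·205/668 = 77.3353
OR_MH = (4.1822 + 3.4492 + 9.2216) / (27.4851 + 11.3723 + 77.3353) = 16.8530 / 116.1928 = 0.14504

0.145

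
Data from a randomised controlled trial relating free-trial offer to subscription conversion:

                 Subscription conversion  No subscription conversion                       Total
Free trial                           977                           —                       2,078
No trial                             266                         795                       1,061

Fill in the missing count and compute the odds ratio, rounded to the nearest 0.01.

The missing cell is in the exposed row: 2078 − 977 = 1101.
So a = 977, b = 1101, c = 266, d = 795.
OR = (a·d)/(b·c) = (977 × 795) / (1101 × 266) = 776715 / 292866 = 2.65212

2.65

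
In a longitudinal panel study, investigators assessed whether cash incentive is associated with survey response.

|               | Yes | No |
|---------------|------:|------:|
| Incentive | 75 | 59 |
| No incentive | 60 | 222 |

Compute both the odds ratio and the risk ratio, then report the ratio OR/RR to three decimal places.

Cells: a = 75, b = 59, c = 60, d = 222.
OR = (75·222)/(59·60) = 16650/3540 = 4.70339
Risk in exposed = 75/134 = 0.55970; risk in unexposed = 60/282 = 0.21277; RR = 2.63060
OR/RR = 4.70339 / 2.63060 = 1.78796
The outcome is not rare, so the OR lies further from 1 than the RR.

1.788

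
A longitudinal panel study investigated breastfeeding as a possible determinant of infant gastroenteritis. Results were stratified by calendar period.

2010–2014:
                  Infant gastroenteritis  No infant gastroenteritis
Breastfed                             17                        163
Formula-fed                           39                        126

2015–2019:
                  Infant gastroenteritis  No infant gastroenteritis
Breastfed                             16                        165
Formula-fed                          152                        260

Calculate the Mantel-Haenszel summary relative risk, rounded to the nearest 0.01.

RR_MH = Σ(aᵢ·n₀ᵢ/nᵢ) / Σ(cᵢ·n₁ᵢ/nᵢ), with n₁ᵢ = aᵢ+bᵢ (exposed), n₀ᵢ = cᵢ+dᵢ (unexposed), nᵢ = n₁ᵢ+n₀ᵢ.
Stratum 1 (2010–2014): n₁ = 180, n₀ = 165, n = 345; a·n₀/n = 17·165/345 = 8.1304; c·n₁/n = 39·180/345 = 20.3478
Stratum 2 (2015–2019): n₁ = 181, n₀ = 412, n = 593; a·n₀/n = 16·412/593 = 11.1164; c·n₁/n = 152·181/593 = 46.3946
RR_MH = (8.1304 + 11.1164) / (20.3478 + 46.3946) = 19.2468 / 66.7424 = 0.28837

0.29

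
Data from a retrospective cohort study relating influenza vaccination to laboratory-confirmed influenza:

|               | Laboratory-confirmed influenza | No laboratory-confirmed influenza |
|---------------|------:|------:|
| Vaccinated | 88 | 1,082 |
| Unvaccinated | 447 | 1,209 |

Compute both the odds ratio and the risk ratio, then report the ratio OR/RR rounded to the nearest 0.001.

Cells: a = 88, b = 1082, c = 447, d = 1209.
OR = (88·1209)/(1082·447) = 106392/483654 = 0.21998
Risk in exposed = 88/1170 = 0.07521; risk in unexposed = 447/1656 = 0.26993; RR = 0.27864
OR/RR = 0.21998 / 0.27864 = 0.78945
The outcome is not rare, so the OR lies further from 1 than the RR.

0.789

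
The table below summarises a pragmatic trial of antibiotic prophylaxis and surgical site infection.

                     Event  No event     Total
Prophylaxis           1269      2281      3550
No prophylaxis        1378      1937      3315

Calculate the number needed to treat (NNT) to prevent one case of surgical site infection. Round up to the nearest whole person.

18

Risk in treated group = 1269/3550 = 0.35746; risk in control = 1378/3315 = 0.41569.
Absolute risk reduction = 0.41569 − 0.35746 = 0.05822
NNT = 1 / ARR = 1 / 0.05822 = 17.176 → round up → 18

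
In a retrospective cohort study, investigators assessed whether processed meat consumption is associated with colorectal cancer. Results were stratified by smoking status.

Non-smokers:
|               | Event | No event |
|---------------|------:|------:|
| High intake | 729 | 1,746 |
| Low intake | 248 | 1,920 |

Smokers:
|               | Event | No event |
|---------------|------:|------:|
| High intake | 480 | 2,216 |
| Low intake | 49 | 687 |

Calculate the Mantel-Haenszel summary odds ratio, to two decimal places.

3.18

OR_MH = Σ(aᵢdᵢ/nᵢ) / Σ(bᵢcᵢ/nᵢ), where nᵢ is the stratum total.
Stratum 1 (Non-smokers): n = 4643; a·d/n = 729·1920/4643 = 301.4603; b·c/n = 1746·248/4643 = 93.2604
Stratum 2 (Smokers): n = 3432; a·d/n = 480·687/3432 = 96.0839; b·c/n = 2216·49/3432 = 31.6387
OR_MH = (301.4603 + 96.0839) / (93.2604 + 31.6387) = 397.5442 / 124.8991 = 3.18292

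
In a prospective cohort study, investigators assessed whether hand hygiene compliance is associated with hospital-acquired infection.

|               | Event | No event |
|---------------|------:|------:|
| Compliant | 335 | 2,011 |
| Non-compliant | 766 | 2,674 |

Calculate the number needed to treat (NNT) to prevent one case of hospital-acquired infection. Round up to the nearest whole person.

13

Risk in treated group = 335/2346 = 0.14280; risk in control = 766/3440 = 0.22267.
Absolute risk reduction = 0.22267 − 0.14280 = 0.07988
NNT = 1 / ARR = 1 / 0.07988 = 12.519 → round up → 13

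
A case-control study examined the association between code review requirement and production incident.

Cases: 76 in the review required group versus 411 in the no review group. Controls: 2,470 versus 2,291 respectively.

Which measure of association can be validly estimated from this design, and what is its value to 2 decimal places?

0.17

From the description: a = 76, b = 2470, c = 411, d = 2291.
This is a case-control study: participants were sampled on outcome status, so risks in the source population cannot be estimated directly — relative risk is not valid here. The odds ratio is the appropriate measure.
OR = (a·d)/(b·c) = (76 × 2291) / (2470 × 411) = 174116 / 1015170 = 0.17151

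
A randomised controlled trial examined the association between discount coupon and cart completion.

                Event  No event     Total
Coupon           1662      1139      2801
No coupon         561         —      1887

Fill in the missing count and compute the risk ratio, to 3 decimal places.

1.996

The missing cell is in the unexposed row: 1887 − 561 = 1326.
So a = 1662, b = 1139, c = 561, d = 1326.
RR = [a/(a+b)] / [c/(c+d)] = (1662/2801) / (561/1887) = 0.59336/0.29730 = 1.99585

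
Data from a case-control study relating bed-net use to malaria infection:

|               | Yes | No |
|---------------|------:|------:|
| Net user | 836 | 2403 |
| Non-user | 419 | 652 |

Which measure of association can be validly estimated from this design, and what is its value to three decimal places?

Cells: a = 836, b = 2403, c = 419, d = 652.
This is a case-control study: participants were sampled on outcome status, so risks in the source population cannot be estimated directly — relative risk is not valid here. The odds ratio is the appropriate measure.
OR = (a·d)/(b·c) = (836 × 652) / (2403 × 419) = 545072 / 1006857 = 0.54136

0.541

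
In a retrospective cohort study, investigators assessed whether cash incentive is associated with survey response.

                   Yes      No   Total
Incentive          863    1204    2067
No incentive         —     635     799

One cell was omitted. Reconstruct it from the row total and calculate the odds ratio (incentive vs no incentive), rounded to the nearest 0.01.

The missing cell is in the unexposed row: 799 − 635 = 164.
So a = 863, b = 1204, c = 164, d = 635.
OR = (a·d)/(b·c) = (863 × 635) / (1204 × 164) = 548005 / 197456 = 2.77533

2.78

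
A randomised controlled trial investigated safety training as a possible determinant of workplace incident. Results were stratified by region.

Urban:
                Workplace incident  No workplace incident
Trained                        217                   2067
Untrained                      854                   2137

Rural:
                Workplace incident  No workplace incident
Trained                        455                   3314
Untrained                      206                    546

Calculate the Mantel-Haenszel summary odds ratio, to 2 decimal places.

0.29

OR_MH = Σ(aᵢdᵢ/nᵢ) / Σ(bᵢcᵢ/nᵢ), where nᵢ is the stratum total.
Stratum 1 (Urban): n = 5275; a·d/n = 217·2137/5275 = 87.9107; b·c/n = 2067·854/5275 = 334.6385
Stratum 2 (Rural): n = 4521; a·d/n = 455·546/4521 = 54.9502; b·c/n = 3314·206/4521 = 151.0029
OR_MH = (87.9107 + 54.9502) / (334.6385 + 151.0029) = 142.8609 / 485.6414 = 0.29417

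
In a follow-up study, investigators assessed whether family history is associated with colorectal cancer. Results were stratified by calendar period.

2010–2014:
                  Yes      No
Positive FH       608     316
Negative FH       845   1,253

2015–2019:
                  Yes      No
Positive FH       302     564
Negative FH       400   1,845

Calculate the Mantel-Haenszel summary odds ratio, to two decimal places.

2.68

OR_MH = Σ(aᵢdᵢ/nᵢ) / Σ(bᵢcᵢ/nᵢ), where nᵢ is the stratum total.
Stratum 1 (2010–2014): n = 3022; a·d/n = 608·1253/3022 = 252.0927; b·c/n = 316·845/3022 = 88.3587
Stratum 2 (2015–2019): n = 3111; a·d/n = 302·1845/3111 = 179.1032; b·c/n = 564·400/3111 = 72.5169
OR_MH = (252.0927 + 179.1032) / (88.3587 + 72.5169) = 431.1958 / 160.8756 = 2.68031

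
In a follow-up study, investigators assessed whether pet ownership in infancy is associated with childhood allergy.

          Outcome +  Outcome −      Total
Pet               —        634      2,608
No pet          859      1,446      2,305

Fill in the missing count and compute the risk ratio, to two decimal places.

The missing cell is in the exposed row: 2608 − 634 = 1974.
So a = 1974, b = 634, c = 859, d = 1446.
RR = [a/(a+b)] / [c/(c+d)] = (1974/2608) / (859/2305) = 0.75690/0.37267 = 2.03103

2.03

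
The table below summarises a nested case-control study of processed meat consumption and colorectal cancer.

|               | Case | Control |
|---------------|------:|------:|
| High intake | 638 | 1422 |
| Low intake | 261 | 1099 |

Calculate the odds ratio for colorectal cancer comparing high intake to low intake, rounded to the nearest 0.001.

1.889

Cells: a = 638, b = 1422, c = 261, d = 1099.
OR = (a·d)/(b·c) = (638 × 1099) / (1422 × 261) = 701162 / 371142 = 1.88920
The odds of colorectal cancer are about 1.89 times as high in the high intake group.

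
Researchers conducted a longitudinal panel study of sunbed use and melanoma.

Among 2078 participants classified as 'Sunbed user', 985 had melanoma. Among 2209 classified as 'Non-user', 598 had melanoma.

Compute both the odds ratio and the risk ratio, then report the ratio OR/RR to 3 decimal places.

1.387

From the description: a = 985, b = 1093, c = 598, d = 1611.
OR = (985·1611)/(1093·598) = 1586835/653614 = 2.42779
Risk in exposed = 985/2078 = 0.47401; risk in unexposed = 598/2209 = 0.27071; RR = 1.75100
OR/RR = 2.42779 / 1.75100 = 1.38652
The outcome is not rare, so the OR lies further from 1 than the RR.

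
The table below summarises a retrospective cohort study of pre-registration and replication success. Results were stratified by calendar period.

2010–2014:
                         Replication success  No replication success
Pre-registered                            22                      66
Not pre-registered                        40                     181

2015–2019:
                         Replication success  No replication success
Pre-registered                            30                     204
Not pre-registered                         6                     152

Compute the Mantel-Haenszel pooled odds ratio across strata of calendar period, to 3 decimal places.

2.102

OR_MH = Σ(aᵢdᵢ/nᵢ) / Σ(bᵢcᵢ/nᵢ), where nᵢ is the stratum total.
Stratum 1 (2010–2014): n = 309; a·d/n = 22·181/309 = 12.8867; b·c/n = 66·40/309 = 8.5437
Stratum 2 (2015–2019): n = 392; a·d/n = 30·152/392 = 11.6327; b·c/n = 204·6/392 = 3.1224
OR_MH = (12.8867 + 11.6327) / (8.5437 + 3.1224) = 24.5194 / 11.6661 = 2.10176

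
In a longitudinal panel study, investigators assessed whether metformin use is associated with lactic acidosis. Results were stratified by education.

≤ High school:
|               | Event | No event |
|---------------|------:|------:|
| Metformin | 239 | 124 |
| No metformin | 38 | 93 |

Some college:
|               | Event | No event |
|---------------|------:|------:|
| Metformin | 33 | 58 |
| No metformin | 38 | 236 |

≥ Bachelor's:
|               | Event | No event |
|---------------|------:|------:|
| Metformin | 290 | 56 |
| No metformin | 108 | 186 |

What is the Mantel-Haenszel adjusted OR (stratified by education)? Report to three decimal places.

OR_MH = Σ(aᵢdᵢ/nᵢ) / Σ(bᵢcᵢ/nᵢ), where nᵢ is the stratum total.
Stratum 1 (≤ High school): n = 494; a·d/n = 239·93/494 = 44.9939; b·c/n = 124·38/494 = 9.5385
Stratum 2 (Some college): n = 365; a·d/n = 33·236/365 = 21.3370; b·c/n = 58·38/365 = 6.0384
Stratum 3 (≥ Bachelor's): n = 640; a·d/n = 290·186/640 = 84.2812; b·c/n = 56·108/640 = 9.4500
OR_MH = (44.9939 + 21.3370 + 84.2812) / (9.5385 + 6.0384 + 9.4500) = 150.6122 / 25.0268 = 6.01803

6.018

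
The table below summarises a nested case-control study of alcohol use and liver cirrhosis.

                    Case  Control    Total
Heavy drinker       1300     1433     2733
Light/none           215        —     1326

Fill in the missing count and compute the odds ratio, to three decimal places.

4.688

The missing cell is in the unexposed row: 1326 − 215 = 1111.
So a = 1300, b = 1433, c = 215, d = 1111.
OR = (a·d)/(b·c) = (1300 × 1111) / (1433 × 215) = 1444300 / 308095 = 4.68784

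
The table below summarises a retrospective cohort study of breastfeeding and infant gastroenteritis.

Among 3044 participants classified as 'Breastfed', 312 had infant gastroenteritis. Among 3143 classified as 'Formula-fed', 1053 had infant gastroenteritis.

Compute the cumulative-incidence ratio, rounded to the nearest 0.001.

From the description: a = 312, b = 2732, c = 1053, d = 2090.
Risk in exposed = 312/3044 = 0.10250; risk in unexposed = 1053/3143 = 0.33503.
RR = 0.10250 / 0.33503 = 0.30593
The risk is 69% lower among the exposed than among the unexposed.

0.306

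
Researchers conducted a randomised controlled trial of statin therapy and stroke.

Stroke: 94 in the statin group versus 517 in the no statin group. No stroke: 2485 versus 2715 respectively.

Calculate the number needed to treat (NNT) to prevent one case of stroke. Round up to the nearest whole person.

9

Risk in treated group = 94/2579 = 0.03645; risk in control = 517/3232 = 0.15996.
Absolute risk reduction = 0.15996 − 0.03645 = 0.12351
NNT = 1 / ARR = 1 / 0.12351 = 8.096 → round up → 9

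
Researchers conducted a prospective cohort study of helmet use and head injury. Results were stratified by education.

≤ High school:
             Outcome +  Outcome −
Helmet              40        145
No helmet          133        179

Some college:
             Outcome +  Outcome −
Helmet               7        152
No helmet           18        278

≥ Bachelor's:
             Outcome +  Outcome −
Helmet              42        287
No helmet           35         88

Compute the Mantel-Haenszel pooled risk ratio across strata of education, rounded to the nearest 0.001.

0.506

RR_MH = Σ(aᵢ·n₀ᵢ/nᵢ) / Σ(cᵢ·n₁ᵢ/nᵢ), with n₁ᵢ = aᵢ+bᵢ (exposed), n₀ᵢ = cᵢ+dᵢ (unexposed), nᵢ = n₁ᵢ+n₀ᵢ.
Stratum 1 (≤ High school): n₁ = 185, n₀ = 312, n = 497; a·n₀/n = 40·312/497 = 25.1107; c·n₁/n = 133·185/497 = 49.5070
Stratum 2 (Some college): n₁ = 159, n₀ = 296, n = 455; a·n₀/n = 7·296/455 = 4.5538; c·n₁/n = 18·159/455 = 6.2901
Stratum 3 (≥ Bachelor's): n₁ = 329, n₀ = 123, n = 452; a·n₀/n = 42·123/452 = 11.4292; c·n₁/n = 35·329/452 = 25.4757
RR_MH = (25.1107 + 4.5538 + 11.4292) / (49.5070 + 6.2901 + 25.4757) = 41.0937 / 81.2728 = 0.50563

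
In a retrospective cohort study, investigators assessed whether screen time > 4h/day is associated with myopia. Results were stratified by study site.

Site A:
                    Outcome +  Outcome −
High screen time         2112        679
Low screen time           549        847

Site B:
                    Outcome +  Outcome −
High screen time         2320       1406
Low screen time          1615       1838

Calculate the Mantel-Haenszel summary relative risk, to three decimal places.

1.511

RR_MH = Σ(aᵢ·n₀ᵢ/nᵢ) / Σ(cᵢ·n₁ᵢ/nᵢ), with n₁ᵢ = aᵢ+bᵢ (exposed), n₀ᵢ = cᵢ+dᵢ (unexposed), nᵢ = n₁ᵢ+n₀ᵢ.
Stratum 1 (Site A): n₁ = 2791, n₀ = 1396, n = 4187; a·n₀/n = 2112·1396/4187 = 704.1681; c·n₁/n = 549·2791/4187 = 365.9563
Stratum 2 (Site B): n₁ = 3726, n₀ = 3453, n = 7179; a·n₀/n = 2320·3453/7179 = 1115.8880; c·n₁/n = 1615·3726/7179 = 838.2073
RR_MH = (704.1681 + 1115.8880) / (365.9563 + 838.2073) = 1820.0561 / 1204.1636 = 1.51147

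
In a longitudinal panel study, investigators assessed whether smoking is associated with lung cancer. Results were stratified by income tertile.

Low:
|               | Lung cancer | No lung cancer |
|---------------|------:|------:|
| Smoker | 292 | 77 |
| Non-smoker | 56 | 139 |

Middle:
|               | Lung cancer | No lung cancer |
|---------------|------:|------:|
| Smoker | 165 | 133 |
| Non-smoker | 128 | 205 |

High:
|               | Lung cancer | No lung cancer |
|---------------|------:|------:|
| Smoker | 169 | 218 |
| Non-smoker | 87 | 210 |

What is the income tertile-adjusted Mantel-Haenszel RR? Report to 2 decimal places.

RR_MH = Σ(aᵢ·n₀ᵢ/nᵢ) / Σ(cᵢ·n₁ᵢ/nᵢ), with n₁ᵢ = aᵢ+bᵢ (exposed), n₀ᵢ = cᵢ+dᵢ (unexposed), nᵢ = n₁ᵢ+n₀ᵢ.
Stratum 1 (Low): n₁ = 369, n₀ = 195, n = 564; a·n₀/n = 292·195/564 = 100.9574; c·n₁/n = 56·369/564 = 36.6383
Stratum 2 (Middle): n₁ = 298, n₀ = 333, n = 631; a·n₀/n = 165·333/631 = 87.0761; c·n₁/n = 128·298/631 = 60.4501
Stratum 3 (High): n₁ = 387, n₀ = 297, n = 684; a·n₀/n = 169·297/684 = 73.3816; c·n₁/n = 87·387/684 = 49.2237
RR_MH = (100.9574 + 87.0761 + 73.3816) / (36.6383 + 60.4501 + 49.2237) = 261.4151 / 146.3121 = 1.78670

1.79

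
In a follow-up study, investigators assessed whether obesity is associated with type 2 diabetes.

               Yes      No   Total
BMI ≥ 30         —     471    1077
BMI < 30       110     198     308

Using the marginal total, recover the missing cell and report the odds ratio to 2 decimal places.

2.32

The missing cell is in the exposed row: 1077 − 471 = 606.
So a = 606, b = 471, c = 110, d = 198.
OR = (a·d)/(b·c) = (606 × 198) / (471 × 110) = 119988 / 51810 = 2.31592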